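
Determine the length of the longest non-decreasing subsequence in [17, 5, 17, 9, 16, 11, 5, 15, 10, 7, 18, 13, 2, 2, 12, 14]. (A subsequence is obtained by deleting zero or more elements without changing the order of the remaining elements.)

Scanning left to right, the best length ending at each element is: 17→1, 5→1, 17→2, 9→2, 16→3, 11→3, 5→2, 15→4, 10→3, 7→3, 18→5, 13→4, 2→1, 2→2, 12→4, 14→5.
So the longest non-decreasing subsequence has length 5, e.g. 5, 9, 11, 15, 18.

5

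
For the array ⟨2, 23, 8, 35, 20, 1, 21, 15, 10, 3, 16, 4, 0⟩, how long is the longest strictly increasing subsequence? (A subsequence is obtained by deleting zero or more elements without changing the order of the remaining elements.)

4

Let dp[i] be the longest increasing subsequence ending at position i. Then dp = [1, 2, 2, 3, 3, 1, 4, 3, 3, 2, 4, 3, 1].
The maximum is 4; one witness is 2, 8, 20, 21 at positions 1,3,5,7.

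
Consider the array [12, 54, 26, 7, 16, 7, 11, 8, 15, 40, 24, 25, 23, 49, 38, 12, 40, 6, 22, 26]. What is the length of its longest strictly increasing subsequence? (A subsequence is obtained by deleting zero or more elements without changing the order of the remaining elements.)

7

Let dp[i] be the longest increasing subsequence ending at position i. Then dp = [1, 2, 2, 1, 2, 1, 2, 2, 3, 4, 4, 5, 4, 6, 6, 3, 7, 1, 4, 6].
The maximum is 7; one witness is 7, 11, 15, 24, 25, 38, 40 at positions 4,7,9,11,12,15,17.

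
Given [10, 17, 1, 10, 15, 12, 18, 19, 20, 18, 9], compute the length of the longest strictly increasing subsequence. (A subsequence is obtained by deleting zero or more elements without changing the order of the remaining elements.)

Let dp[i] be the longest increasing subsequence ending at position i. Then dp = [1, 2, 1, 2, 3, 3, 4, 5, 6, 4, 2].
The maximum is 6; one witness is 1, 10, 15, 18, 19, 20 at positions 3,4,5,7,8,9.

6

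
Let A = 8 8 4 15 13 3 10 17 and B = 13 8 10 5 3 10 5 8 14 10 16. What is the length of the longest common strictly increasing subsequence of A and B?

A longest common strictly increasing subsequence is 8, 10 (length 2); it appears in order in both A and B, and no longer such subsequence exists.

2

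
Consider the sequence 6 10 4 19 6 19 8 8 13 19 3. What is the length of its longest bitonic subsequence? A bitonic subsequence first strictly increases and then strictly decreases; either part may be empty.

6

Let inc[i] be the LIS ending at i and dec[i] the longest strictly decreasing subsequence starting at i. inc = [1, 2, 1, 3, 2, 3, 3, 3, 4, 5, 1], dec = [3, 3, 2, 3, 2, 3, 2, 2, 2, 2, 1].
max_i inc[i]+dec[i]−1 = 6, with one witness 4, 6, 8, 13, 19, 3.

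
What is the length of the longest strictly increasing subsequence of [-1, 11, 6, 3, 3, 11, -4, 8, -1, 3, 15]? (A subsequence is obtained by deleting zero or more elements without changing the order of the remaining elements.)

Scanning left to right, the best length ending at each element is: -1→1, 11→2, 6→2, 3→2, 3→2, 11→3, -4→1, 8→3, -1→2, 3→3, 15→4.
So the longest increasing subsequence has length 4, e.g. -1, 6, 11, 15.

4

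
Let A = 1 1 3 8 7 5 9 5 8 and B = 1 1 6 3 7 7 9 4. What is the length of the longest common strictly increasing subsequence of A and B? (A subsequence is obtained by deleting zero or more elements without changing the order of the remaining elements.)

4

For each value that appears in both, track the longest common increasing run ending there.
The best achievable length is 4; one witness is 1, 3, 7, 9 (A-positions 1,3,5,7, B-positions 1,4,5,7).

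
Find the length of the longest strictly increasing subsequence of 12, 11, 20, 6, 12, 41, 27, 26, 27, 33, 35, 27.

6

Let dp[i] be the longest increasing subsequence ending at position i. Then dp = [1, 1, 2, 1, 2, 3, 3, 3, 4, 5, 6, 4].
The maximum is 6; one witness is 12, 20, 26, 27, 33, 35 at positions 1,3,8,9,10,11.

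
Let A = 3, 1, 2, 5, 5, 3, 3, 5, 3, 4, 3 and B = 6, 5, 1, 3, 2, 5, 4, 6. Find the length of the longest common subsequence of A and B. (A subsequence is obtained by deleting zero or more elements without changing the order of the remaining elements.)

4

A longest common subsequence is 3, 2, 5, 4 (length 4); the LCS DP confirms no longer common subsequence exists.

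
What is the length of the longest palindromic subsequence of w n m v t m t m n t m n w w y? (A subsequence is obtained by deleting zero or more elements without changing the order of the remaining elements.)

One longest palindromic subsequence is wnmtmtmtmnw (positions 1,2,3,5,6,7,8,10,11,12,14); it reads the same forward and backward, and the interval DP gives dp[1][15] = 11.

11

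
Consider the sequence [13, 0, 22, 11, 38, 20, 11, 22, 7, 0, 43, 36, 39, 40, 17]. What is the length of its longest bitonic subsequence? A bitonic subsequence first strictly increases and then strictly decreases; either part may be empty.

8

One longest bitonic subsequence is 0, 11, 20, 22, 36, 39, 40, 17 (positions 2,4,6,8,12,13,14,15): it rises to 40 then falls. Length 8 is optimal.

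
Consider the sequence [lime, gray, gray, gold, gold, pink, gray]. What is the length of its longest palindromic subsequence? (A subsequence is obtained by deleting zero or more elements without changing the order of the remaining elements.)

4

Using dp[i][j] = 2 + dp[i+1][j−1] if the ends match, else max(dp[i+1][j], dp[i][j−1]):
dp[1][7] = 4. A witness is gray gold gold gray at positions 2,4,5,7.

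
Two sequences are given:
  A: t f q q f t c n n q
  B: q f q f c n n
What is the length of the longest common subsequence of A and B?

Backtracking the LCS table gives one alignment: f (A2,B2) → q (A4,B3) → f (A5,B4) → c (A7,B5) → n (A8,B6) → n (A9,B7).
So the longest common subsequence has length 6.

6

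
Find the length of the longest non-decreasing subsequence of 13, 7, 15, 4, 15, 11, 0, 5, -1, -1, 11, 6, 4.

3

Scanning left to right, the best length ending at each element is: 13→1, 7→1, 15→2, 4→1, 15→3, 11→2, 0→1, 5→2, -1→1, -1→2, 11→3, 6→3, 4→3.
So the longest non-decreasing subsequence has length 3, e.g. 13, 15, 15.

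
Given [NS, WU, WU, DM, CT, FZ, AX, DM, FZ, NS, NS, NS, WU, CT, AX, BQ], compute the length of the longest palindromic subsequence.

5

Using dp[i][j] = 2 + dp[i+1][j−1] if the ends match, else max(dp[i+1][j], dp[i][j−1]):
dp[1][16] = 5. A witness is AX NS NS NS AX at positions 7,10,11,12,15.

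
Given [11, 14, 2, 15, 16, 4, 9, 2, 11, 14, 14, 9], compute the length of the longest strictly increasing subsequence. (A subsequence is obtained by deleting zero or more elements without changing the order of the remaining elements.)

One longest increasing subsequence is 2, 4, 9, 11, 14 (positions 3,6,7,9,10), of length 5; no longer one exists.

5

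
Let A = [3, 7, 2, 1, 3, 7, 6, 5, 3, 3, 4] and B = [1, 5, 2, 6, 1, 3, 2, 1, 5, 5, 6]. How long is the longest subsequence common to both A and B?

4

A longest common subsequence is 3, 2, 1, 6 (length 4); the LCS DP confirms no longer common subsequence exists.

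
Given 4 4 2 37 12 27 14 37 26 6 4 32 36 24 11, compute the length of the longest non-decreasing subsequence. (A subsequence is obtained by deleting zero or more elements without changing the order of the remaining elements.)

One longest non-decreasing subsequence is 4, 4, 12, 14, 26, 32, 36 (positions 1,2,5,7,9,12,13), of length 7; no longer one exists.

7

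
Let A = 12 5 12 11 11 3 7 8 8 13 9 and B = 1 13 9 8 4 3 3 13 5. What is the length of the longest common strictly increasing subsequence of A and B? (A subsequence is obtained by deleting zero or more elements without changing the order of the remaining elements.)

A longest common strictly increasing subsequence is 8, 13 (length 2); it appears in order in both A and B, and no longer such subsequence exists.

2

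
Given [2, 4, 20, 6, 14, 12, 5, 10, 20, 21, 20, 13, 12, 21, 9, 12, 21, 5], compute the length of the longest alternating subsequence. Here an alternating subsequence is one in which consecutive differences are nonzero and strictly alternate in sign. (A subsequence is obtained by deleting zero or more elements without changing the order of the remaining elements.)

11

Track the best alternating length ending on an up-step vs a down-step at each position: up/down = 1/1, 2/1, 2/1, 2/3, 4/3, 4/5, 2/5, 6/5, 6/1, 6/1, 6/7, 6/7, 6/7, 8/1, 6/9, 10/9, 10/1, 2/11.
The maximum over both is 11; one such subsequence is 2, 20, 6, 14, 12, 21, 20, 21, 9, 12, 5.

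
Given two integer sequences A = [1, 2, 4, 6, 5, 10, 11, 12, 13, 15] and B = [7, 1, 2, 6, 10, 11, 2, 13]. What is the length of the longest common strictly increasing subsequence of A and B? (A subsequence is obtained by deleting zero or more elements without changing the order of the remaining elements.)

For each value that appears in both, track the longest common increasing run ending there.
The best achievable length is 6; one witness is 1, 2, 6, 10, 11, 13 (A-positions 1,2,4,6,7,9, B-positions 2,3,4,5,6,8).

6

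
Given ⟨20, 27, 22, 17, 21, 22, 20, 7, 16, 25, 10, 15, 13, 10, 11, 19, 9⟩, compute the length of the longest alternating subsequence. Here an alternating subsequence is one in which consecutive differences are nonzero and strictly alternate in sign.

A longest alternating subsequence is 20, 27, 17, 21, 7, 16, 10, 15, 10, 11, 9 (positions 1,2,4,5,8,9,11,12,14,15,17); its 10 consecutive differences strictly alternate in sign, and length 11 is optimal.

11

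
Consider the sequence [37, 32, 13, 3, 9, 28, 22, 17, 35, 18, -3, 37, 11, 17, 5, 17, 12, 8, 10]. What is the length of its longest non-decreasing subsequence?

5

One longest non-decreasing subsequence is 3, 9, 28, 35, 37 (positions 4,5,6,9,12), of length 5; no longer one exists.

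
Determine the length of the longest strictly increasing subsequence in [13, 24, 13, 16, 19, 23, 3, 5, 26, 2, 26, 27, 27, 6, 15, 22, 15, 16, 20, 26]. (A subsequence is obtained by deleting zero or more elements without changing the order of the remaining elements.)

7

Let dp[i] be the longest increasing subsequence ending at position i. Then dp = [1, 2, 1, 2, 3, 4, 1, 2, 5, 1, 5, 6, 6, 3, 4, 5, 4, 5, 6, 7].
The maximum is 7; one witness is 3, 5, 6, 15, 16, 20, 26 at positions 7,8,14,15,18,19,20.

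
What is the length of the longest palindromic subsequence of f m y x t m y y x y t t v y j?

7

One longest palindromic subsequence is ytyxyty (positions 3,5,8,9,10,12,14); it reads the same forward and backward, and the interval DP gives dp[1][15] = 7.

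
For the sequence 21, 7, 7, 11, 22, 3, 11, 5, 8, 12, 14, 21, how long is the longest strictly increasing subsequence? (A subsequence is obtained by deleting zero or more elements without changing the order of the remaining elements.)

6

Scanning left to right, the best length ending at each element is: 21→1, 7→1, 7→1, 11→2, 22→3, 3→1, 11→2, 5→2, 8→3, 12→4, 14→5, 21→6.
So the longest increasing subsequence has length 6, e.g. 3, 5, 8, 12, 14, 21.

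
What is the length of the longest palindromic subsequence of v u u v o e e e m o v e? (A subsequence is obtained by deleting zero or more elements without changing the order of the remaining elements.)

One longest palindromic subsequence is voeeeov (positions 4,5,6,7,8,10,11); it reads the same forward and backward, and the interval DP gives dp[1][12] = 7.

7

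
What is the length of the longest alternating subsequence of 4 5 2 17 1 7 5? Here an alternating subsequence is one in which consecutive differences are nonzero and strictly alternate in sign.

Track the best alternating length ending on an up-step vs a down-step at each position: up/down = 1/1, 2/1, 1/3, 4/1, 1/5, 6/5, 6/7.
The maximum over both is 7; one such subsequence is 4, 5, 2, 17, 1, 7, 5.

7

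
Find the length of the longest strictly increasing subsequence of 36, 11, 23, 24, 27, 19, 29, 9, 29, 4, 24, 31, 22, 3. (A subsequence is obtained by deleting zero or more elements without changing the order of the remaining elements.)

6

One longest increasing subsequence is 11, 23, 24, 27, 29, 31 (positions 2,3,4,5,7,12), of length 6; no longer one exists.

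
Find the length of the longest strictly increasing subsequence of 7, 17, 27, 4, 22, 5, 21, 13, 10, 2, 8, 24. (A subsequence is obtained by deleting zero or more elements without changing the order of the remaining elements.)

4

Let dp[i] be the longest increasing subsequence ending at position i. Then dp = [1, 2, 3, 1, 3, 2, 3, 3, 3, 1, 3, 4].
The maximum is 4; one witness is 7, 17, 22, 24 at positions 1,2,5,12.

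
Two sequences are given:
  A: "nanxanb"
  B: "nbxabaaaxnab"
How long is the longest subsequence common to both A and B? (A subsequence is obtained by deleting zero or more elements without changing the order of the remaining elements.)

5

A longest common subsequence is nanab (length 5); the LCS DP confirms no longer common subsequence exists.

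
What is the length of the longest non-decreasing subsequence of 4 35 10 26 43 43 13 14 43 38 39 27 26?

One longest non-decreasing subsequence is 4, 10, 26, 43, 43, 43 (positions 1,3,4,5,6,9), of length 6; no longer one exists.

6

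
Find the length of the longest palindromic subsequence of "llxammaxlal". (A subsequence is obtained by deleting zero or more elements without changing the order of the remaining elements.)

Using dp[i][j] = 2 + dp[i+1][j−1] if the ends match, else max(dp[i+1][j], dp[i][j−1]):
dp[1][11] = 10. A witness is llxammaxll at positions 1,2,3,4,5,6,7,8,9,11.

10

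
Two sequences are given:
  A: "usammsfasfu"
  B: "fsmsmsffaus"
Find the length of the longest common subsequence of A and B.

7

A longest common subsequence is smmsfas (length 7); the LCS DP confirms no longer common subsequence exists.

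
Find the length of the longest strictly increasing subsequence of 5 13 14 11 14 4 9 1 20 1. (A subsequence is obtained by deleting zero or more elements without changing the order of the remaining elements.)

Let dp[i] be the longest increasing subsequence ending at position i. Then dp = [1, 2, 3, 2, 3, 1, 2, 1, 4, 1].
The maximum is 4; one witness is 5, 13, 14, 20 at positions 1,2,3,9.

4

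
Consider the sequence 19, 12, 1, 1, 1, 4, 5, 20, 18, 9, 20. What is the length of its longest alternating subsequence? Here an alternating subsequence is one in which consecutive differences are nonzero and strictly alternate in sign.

5

Track the best alternating length ending on an up-step vs a down-step at each position: up/down = 1/1, 1/2, 1/2, 1/2, 1/2, 3/2, 3/2, 3/1, 3/4, 3/4, 5/1.
The maximum over both is 5; one such subsequence is 19, 12, 20, 18, 20.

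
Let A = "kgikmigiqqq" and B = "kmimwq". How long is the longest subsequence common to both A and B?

Backtracking the LCS table gives one alignment: k (A1,B1) → i (A3,B3) → m (A5,B4) → q (A11,B6).
So the longest common subsequence has length 4.

4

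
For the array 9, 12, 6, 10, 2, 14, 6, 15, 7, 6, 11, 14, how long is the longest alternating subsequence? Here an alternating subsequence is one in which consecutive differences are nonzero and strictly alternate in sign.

10

Track the best alternating length ending on an up-step vs a down-step at each position: up/down = 1/1, 2/1, 1/3, 4/3, 1/5, 6/1, 6/7, 8/1, 8/9, 6/9, 10/9, 10/9.
The maximum over both is 10; one such subsequence is 9, 12, 6, 10, 2, 14, 6, 15, 7, 11.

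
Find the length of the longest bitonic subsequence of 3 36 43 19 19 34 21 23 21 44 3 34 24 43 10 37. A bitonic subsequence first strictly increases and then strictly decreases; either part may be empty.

8

Let inc[i] be the LIS ending at i and dec[i] the longest strictly decreasing subsequence starting at i. inc = [1, 2, 3, 2, 2, 3, 3, 4, 3, 5, 1, 5, 5, 6, 2, 6], dec = [1, 5, 5, 2, 2, 4, 2, 3, 2, 4, 1, 3, 2, 2, 1, 1].
max_i inc[i]+dec[i]−1 = 8, with one witness 3, 19, 21, 23, 44, 34, 24, 10.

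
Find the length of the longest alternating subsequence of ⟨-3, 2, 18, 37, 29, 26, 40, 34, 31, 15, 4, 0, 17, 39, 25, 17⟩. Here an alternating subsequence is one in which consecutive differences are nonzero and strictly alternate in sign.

A longest alternating subsequence is -3, 37, 29, 40, 34, 39, 25 (positions 1,4,5,7,8,14,15); its 6 consecutive differences strictly alternate in sign, and length 7 is optimal.

7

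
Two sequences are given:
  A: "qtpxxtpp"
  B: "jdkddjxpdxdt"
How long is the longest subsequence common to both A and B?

A longest common subsequence is pxt (length 3); the LCS DP confirms no longer common subsequence exists.

3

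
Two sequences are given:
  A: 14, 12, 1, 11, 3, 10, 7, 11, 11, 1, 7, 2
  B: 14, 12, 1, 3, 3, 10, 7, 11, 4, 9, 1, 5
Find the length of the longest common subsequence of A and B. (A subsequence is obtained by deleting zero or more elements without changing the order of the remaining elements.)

8

A longest common subsequence is 14, 12, 1, 3, 10, 7, 11, 1 (length 8); the LCS DP confirms no longer common subsequence exists.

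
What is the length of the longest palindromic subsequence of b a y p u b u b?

5

One longest palindromic subsequence is bubub (positions 1,5,6,7,8); it reads the same forward and backward, and the interval DP gives dp[1][8] = 5.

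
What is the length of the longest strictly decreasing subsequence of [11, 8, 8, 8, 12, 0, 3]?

Scanning left to right, the best length ending at each element is: 11→1, 8→2, 8→2, 8→2, 12→1, 0→3, 3→3.
So the longest decreasing subsequence has length 3, e.g. 11, 8, 0.

3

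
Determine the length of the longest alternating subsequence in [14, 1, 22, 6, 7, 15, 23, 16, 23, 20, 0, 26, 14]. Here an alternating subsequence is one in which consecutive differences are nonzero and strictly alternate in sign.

10

Track the best alternating length ending on an up-step vs a down-step at each position: up/down = 1/1, 1/2, 3/1, 3/4, 5/4, 5/4, 5/1, 5/6, 7/1, 7/8, 1/8, 9/1, 9/10.
The maximum over both is 10; one such subsequence is 14, 1, 22, 6, 23, 16, 23, 20, 26, 14.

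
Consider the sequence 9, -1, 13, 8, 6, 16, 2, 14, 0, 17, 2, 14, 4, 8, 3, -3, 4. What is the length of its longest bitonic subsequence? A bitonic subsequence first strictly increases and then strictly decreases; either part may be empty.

One longest bitonic subsequence is 9, 13, 16, 17, 14, 8, 3, -3 (positions 1,3,6,10,12,14,15,16): it rises to 17 then falls. Length 8 is optimal.

8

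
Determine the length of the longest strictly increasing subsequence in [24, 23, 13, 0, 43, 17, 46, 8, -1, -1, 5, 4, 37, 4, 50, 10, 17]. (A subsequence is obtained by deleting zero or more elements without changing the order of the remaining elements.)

Let dp[i] be the longest increasing subsequence ending at position i. Then dp = [1, 1, 1, 1, 2, 2, 3, 2, 1, 1, 2, 2, 3, 2, 4, 3, 4].
The maximum is 4; one witness is 24, 43, 46, 50 at positions 1,5,7,15.

4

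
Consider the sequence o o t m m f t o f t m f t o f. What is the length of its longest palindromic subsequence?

One longest palindromic subsequence is otftftfto (positions 2,3,6,7,9,10,12,13,14); it reads the same forward and backward, and the interval DP gives dp[1][15] = 9.

9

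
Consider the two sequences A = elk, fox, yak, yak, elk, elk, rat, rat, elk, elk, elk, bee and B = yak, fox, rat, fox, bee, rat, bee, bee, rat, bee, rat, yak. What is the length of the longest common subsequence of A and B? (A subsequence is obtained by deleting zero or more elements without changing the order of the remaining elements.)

4

Backtracking the LCS table gives one alignment: fox (A2,B4) → rat (A7,B6) → rat (A8,B9) → bee (A12,B10).
So the longest common subsequence has length 4.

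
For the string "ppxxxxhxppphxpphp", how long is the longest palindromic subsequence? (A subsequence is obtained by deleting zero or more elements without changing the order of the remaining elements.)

11

One longest palindromic subsequence is ppxhppphxpp (positions 1,2,6,7,9,10,11,12,13,15,17); it reads the same forward and backward, and the interval DP gives dp[1][17] = 11.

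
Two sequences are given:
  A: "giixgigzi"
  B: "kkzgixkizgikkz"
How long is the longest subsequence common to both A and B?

6

Backtracking the LCS table gives one alignment: g (A1,B4) → i (A2,B5) → i (A3,B8) → g (A5,B10) → i (A6,B11) → z (A8,B14).
So the longest common subsequence has length 6.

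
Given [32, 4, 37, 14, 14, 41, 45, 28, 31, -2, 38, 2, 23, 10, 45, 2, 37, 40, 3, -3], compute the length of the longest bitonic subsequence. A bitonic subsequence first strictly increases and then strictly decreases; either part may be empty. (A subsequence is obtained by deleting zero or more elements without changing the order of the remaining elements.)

9

One longest bitonic subsequence is 32, 37, 41, 45, 38, 23, 10, 3, -3 (positions 1,3,6,7,11,13,14,19,20): it rises to 45 then falls. Length 9 is optimal.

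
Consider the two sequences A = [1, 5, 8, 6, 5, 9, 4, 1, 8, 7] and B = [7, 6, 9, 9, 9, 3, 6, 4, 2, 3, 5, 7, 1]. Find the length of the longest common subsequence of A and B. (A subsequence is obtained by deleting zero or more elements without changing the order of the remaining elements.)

4

Backtracking the LCS table gives one alignment: 6 (A4,B2) → 9 (A6,B5) → 4 (A7,B8) → 1 (A8,B13).
So the longest common subsequence has length 4.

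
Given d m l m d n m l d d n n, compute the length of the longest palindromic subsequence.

7

Using dp[i][j] = 2 + dp[i+1][j−1] if the ends match, else max(dp[i+1][j], dp[i][j−1]):
dp[1][12] = 7. A witness is dlmnmld at positions 1,3,4,6,7,8,10.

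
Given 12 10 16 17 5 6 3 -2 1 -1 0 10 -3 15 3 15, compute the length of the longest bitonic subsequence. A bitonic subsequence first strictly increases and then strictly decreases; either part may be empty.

8

One longest bitonic subsequence is 12, 16, 17, 6, 3, 1, 0, -3 (positions 1,3,4,6,7,9,11,13): it rises to 17 then falls. Length 8 is optimal.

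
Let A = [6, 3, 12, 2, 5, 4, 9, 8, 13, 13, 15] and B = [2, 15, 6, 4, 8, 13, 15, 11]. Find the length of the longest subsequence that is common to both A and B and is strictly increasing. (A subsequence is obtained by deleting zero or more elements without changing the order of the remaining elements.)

5

A longest common strictly increasing subsequence is 2, 4, 8, 13, 15 (length 5); it appears in order in both A and B, and no longer such subsequence exists.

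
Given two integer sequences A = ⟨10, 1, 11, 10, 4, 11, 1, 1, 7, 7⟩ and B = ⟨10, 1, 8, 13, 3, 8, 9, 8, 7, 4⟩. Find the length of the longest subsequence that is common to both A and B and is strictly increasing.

For each value that appears in both, track the longest common increasing run ending there.
The best achievable length is 2; one witness is 1, 7 (A-positions 2,9, B-positions 2,9).

2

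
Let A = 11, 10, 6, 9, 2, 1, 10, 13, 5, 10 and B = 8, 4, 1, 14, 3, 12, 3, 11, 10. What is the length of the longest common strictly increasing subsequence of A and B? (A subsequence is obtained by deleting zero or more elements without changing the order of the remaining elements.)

2

For each value that appears in both, track the longest common increasing run ending there.
The best achievable length is 2; one witness is 1, 10 (A-positions 6,7, B-positions 3,9).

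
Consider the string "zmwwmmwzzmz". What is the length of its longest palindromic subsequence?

One longest palindromic subsequence is zmwmmwmz (positions 1,2,4,5,6,7,10,11); it reads the same forward and backward, and the interval DP gives dp[1][11] = 8.

8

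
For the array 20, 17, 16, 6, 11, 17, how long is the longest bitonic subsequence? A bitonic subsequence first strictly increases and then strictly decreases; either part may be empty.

4

Let inc[i] be the LIS ending at i and dec[i] the longest strictly decreasing subsequence starting at i. inc = [1, 1, 1, 1, 2, 3], dec = [4, 3, 2, 1, 1, 1].
max_i inc[i]+dec[i]−1 = 4, with one witness 20, 17, 16, 11.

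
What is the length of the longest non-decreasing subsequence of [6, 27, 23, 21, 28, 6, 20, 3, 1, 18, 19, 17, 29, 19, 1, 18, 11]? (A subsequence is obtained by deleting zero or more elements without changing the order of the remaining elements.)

5

Let dp[i] be the longest non-decreasing subsequence ending at position i. Then dp = [1, 2, 2, 2, 3, 2, 3, 1, 1, 3, 4, 3, 5, 5, 2, 4, 3].
The maximum is 5; one witness is 6, 6, 18, 19, 29 at positions 1,6,10,11,13.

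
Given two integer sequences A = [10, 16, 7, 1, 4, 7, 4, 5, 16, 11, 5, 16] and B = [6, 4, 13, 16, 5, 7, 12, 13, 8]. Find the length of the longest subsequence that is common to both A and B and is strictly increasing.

A longest common strictly increasing subsequence is 4, 16 (length 2); it appears in order in both A and B, and no longer such subsequence exists.

2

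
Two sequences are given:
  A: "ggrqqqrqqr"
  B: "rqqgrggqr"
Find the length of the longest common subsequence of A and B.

A longest common subsequence is rqqrqr (length 6); the LCS DP confirms no longer common subsequence exists.

6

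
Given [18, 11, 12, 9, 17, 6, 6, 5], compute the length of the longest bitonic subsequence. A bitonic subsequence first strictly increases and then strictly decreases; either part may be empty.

One longest bitonic subsequence is 18, 12, 9, 6, 5 (positions 1,3,4,7,8): it rises to 18 then falls. Length 5 is optimal.

5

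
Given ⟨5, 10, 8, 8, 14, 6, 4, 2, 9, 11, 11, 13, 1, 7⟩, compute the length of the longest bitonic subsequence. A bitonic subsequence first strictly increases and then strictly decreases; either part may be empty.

One longest bitonic subsequence is 5, 10, 8, 6, 4, 2, 1 (positions 1,2,4,6,7,8,13): it rises to 10 then falls. Length 7 is optimal.

7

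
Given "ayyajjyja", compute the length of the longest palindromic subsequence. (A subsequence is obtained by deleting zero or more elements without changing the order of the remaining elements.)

6

One longest palindromic subsequence is ayjjya (positions 1,3,5,6,7,9); it reads the same forward and backward, and the interval DP gives dp[1][9] = 6.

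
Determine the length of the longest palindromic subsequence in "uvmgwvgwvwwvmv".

One longest palindromic subsequence is vmvwwwvmv (positions 2,3,6,8,10,11,12,13,14); it reads the same forward and backward, and the interval DP gives dp[1][14] = 9.

9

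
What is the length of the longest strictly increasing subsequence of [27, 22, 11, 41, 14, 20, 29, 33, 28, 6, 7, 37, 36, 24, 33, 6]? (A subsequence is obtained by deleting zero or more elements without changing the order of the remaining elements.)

6

Scanning left to right, the best length ending at each element is: 27→1, 22→1, 11→1, 41→2, 14→2, 20→3, 29→4, 33→5, 28→4, 6→1, 7→2, 37→6, 36→6, 24→4, 33→5, 6→1.
So the longest increasing subsequence has length 6, e.g. 11, 14, 20, 29, 33, 37.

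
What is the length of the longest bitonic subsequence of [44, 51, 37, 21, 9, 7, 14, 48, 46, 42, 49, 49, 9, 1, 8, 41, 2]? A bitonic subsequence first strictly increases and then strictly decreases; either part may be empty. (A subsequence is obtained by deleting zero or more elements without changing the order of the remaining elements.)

8

Let inc[i] be the LIS ending at i and dec[i] the longest strictly decreasing subsequence starting at i. inc = [1, 2, 1, 1, 1, 1, 2, 3, 3, 3, 4, 4, 2, 1, 2, 3, 2], dec = [7, 7, 6, 5, 3, 2, 4, 6, 5, 4, 4, 4, 3, 1, 2, 2, 1].
max_i inc[i]+dec[i]−1 = 8, with one witness 44, 51, 48, 46, 42, 9, 8, 2.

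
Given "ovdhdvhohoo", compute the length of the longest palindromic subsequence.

7

One longest palindromic subsequence is ovdhdvo (positions 1,2,3,4,5,6,11); it reads the same forward and backward, and the interval DP gives dp[1][11] = 7.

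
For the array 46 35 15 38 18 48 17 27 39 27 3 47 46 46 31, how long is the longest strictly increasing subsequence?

5

Scanning left to right, the best length ending at each element is: 46→1, 35→1, 15→1, 38→2, 18→2, 48→3, 17→2, 27→3, 39→4, 27→3, 3→1, 47→5, 46→5, 46→5, 31→4.
So the longest increasing subsequence has length 5, e.g. 15, 18, 27, 39, 47.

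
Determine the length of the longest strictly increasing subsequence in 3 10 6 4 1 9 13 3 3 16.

Scanning left to right, the best length ending at each element is: 3→1, 10→2, 6→2, 4→2, 1→1, 9→3, 13→4, 3→2, 3→2, 16→5.
So the longest increasing subsequence has length 5, e.g. 3, 6, 9, 13, 16.

5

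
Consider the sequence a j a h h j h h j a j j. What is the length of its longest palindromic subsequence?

One longest palindromic subsequence is jahhjhhaj (positions 2,3,4,5,6,7,8,10,12); it reads the same forward and backward, and the interval DP gives dp[1][12] = 9.

9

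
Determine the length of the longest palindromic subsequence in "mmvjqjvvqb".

5

Using dp[i][j] = 2 + dp[i+1][j−1] if the ends match, else max(dp[i+1][j], dp[i][j−1]):
dp[1][10] = 5. A witness is vjqjv at positions 3,4,5,6,8.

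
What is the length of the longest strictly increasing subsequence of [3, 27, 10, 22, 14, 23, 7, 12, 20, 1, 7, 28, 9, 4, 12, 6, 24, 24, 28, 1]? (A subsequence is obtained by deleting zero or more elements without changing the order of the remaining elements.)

Scanning left to right, the best length ending at each element is: 3→1, 27→2, 10→2, 22→3, 14→3, 23→4, 7→2, 12→3, 20→4, 1→1, 7→2, 28→5, 9→3, 4→2, 12→4, 6→3, 24→5, 24→5, 28→6, 1→1.
So the longest increasing subsequence has length 6, e.g. 3, 10, 22, 23, 24, 28.

6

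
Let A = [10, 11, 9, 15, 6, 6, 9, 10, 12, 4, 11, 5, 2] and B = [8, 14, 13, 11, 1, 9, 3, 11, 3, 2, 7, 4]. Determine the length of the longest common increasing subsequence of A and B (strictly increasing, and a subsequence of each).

For each value that appears in both, track the longest common increasing run ending there.
The best achievable length is 2; one witness is 9, 11 (A-positions 3,11, B-positions 6,8).

2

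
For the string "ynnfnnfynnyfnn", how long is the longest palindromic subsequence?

11

One longest palindromic subsequence is nnfnnynnfnn (positions 2,3,4,5,6,8,9,10,12,13,14); it reads the same forward and backward, and the interval DP gives dp[1][14] = 11.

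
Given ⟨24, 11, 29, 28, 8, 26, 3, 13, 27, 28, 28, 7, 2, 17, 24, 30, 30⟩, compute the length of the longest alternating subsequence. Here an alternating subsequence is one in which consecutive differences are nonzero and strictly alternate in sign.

A longest alternating subsequence is 24, 11, 29, 8, 26, 3, 13, 7, 17 (positions 1,2,3,5,6,7,8,12,14); its 8 consecutive differences strictly alternate in sign, and length 9 is optimal.

9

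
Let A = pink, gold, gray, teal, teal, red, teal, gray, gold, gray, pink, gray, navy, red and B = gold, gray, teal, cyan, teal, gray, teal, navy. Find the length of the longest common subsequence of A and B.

6

A longest common subsequence is gold, gray, teal, teal, teal, navy (length 6); the LCS DP confirms no longer common subsequence exists.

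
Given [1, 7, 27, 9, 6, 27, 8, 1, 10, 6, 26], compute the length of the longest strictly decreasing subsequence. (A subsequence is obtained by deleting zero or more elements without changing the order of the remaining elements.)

Let dp[i] be the longest decreasing subsequence ending at position i. Then dp = [1, 1, 1, 2, 3, 1, 3, 4, 2, 4, 2].
The maximum is 4; one witness is 27, 9, 6, 1 at positions 3,4,5,8.

4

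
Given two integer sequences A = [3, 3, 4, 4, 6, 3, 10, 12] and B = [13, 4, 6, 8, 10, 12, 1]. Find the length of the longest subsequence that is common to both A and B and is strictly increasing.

A longest common strictly increasing subsequence is 4, 6, 10, 12 (length 4); it appears in order in both A and B, and no longer such subsequence exists.

4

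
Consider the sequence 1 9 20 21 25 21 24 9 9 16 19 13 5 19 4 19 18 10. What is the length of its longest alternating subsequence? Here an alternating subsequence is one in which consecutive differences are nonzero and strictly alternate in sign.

11

Track the best alternating length ending on an up-step vs a down-step at each position: up/down = 1/1, 2/1, 2/1, 2/1, 2/1, 2/3, 4/3, 2/5, 2/5, 6/5, 6/5, 6/7, 2/7, 8/5, 2/9, 10/5, 10/11, 10/11.
The maximum over both is 11; one such subsequence is 1, 25, 21, 24, 9, 16, 13, 19, 4, 19, 18.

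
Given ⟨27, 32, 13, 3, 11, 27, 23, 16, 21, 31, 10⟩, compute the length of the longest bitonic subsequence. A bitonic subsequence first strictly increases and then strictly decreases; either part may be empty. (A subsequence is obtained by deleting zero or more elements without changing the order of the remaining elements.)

Let inc[i] be the LIS ending at i and dec[i] the longest strictly decreasing subsequence starting at i. inc = [1, 2, 1, 1, 2, 3, 3, 3, 4, 5, 2], dec = [4, 5, 3, 1, 2, 4, 3, 2, 2, 2, 1].
max_i inc[i]+dec[i]−1 = 6, with one witness 27, 32, 27, 23, 21, 10.

6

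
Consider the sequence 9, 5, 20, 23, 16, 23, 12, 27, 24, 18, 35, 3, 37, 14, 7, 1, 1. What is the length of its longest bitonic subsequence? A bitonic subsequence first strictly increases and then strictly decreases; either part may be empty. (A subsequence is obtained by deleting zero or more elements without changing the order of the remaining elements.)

Let inc[i] be the LIS ending at i and dec[i] the longest strictly decreasing subsequence starting at i. inc = [1, 1, 2, 3, 2, 3, 2, 4, 4, 3, 5, 1, 6, 3, 2, 1, 1], dec = [4, 3, 5, 5, 4, 5, 3, 6, 5, 4, 4, 2, 4, 3, 2, 1, 1].
max_i inc[i]+dec[i]−1 = 9, with one witness 9, 20, 23, 27, 24, 18, 14, 7, 1.

9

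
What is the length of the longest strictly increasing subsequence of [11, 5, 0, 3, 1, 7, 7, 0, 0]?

3

Scanning left to right, the best length ending at each element is: 11→1, 5→1, 0→1, 3→2, 1→2, 7→3, 7→3, 0→1, 0→1.
So the longest increasing subsequence has length 3, e.g. 0, 3, 7.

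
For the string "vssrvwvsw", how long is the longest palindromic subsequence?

One longest palindromic subsequence is svwvs (positions 3,5,6,7,8); it reads the same forward and backward, and the interval DP gives dp[1][9] = 5.

5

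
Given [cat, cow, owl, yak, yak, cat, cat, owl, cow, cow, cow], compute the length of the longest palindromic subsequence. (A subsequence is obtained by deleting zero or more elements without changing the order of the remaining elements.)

6

Using dp[i][j] = 2 + dp[i+1][j−1] if the ends match, else max(dp[i+1][j], dp[i][j−1]):
dp[1][11] = 6. A witness is cow owl cat cat owl cow at positions 2,3,6,7,8,11.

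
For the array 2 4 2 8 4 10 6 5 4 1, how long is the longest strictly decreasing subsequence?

5

Scanning left to right, the best length ending at each element is: 2→1, 4→1, 2→2, 8→1, 4→2, 10→1, 6→2, 5→3, 4→4, 1→5.
So the longest decreasing subsequence has length 5, e.g. 8, 6, 5, 4, 1.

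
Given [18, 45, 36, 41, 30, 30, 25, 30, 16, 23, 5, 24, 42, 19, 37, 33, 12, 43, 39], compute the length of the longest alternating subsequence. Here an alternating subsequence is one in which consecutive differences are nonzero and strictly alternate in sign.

15

Track the best alternating length ending on an up-step vs a down-step at each position: up/down = 1/1, 2/1, 2/3, 4/3, 2/5, 2/5, 2/5, 6/5, 1/7, 8/7, 1/9, 10/7, 10/3, 10/11, 12/11, 12/13, 10/13, 14/3, 14/15.
The maximum over both is 15; one such subsequence is 18, 45, 36, 41, 25, 30, 16, 23, 5, 24, 19, 37, 33, 43, 39.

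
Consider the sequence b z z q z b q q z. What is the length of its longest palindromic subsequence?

Using dp[i][j] = 2 + dp[i+1][j−1] if the ends match, else max(dp[i+1][j], dp[i][j−1]):
dp[1][9] = 5. A witness is zqqqz at positions 2,4,7,8,9.

5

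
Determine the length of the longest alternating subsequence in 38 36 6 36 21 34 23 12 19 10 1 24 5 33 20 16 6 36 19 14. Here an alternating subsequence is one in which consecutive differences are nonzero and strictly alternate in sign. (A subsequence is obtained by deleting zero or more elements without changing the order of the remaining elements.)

A longest alternating subsequence is 38, 6, 36, 21, 34, 12, 19, 10, 24, 5, 33, 20, 36, 19 (positions 1,3,4,5,6,8,9,10,12,13,14,15,18,19); its 13 consecutive differences strictly alternate in sign, and length 14 is optimal.

14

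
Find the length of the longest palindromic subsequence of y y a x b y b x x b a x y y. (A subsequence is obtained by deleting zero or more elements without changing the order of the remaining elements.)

Using dp[i][j] = 2 + dp[i+1][j−1] if the ends match, else max(dp[i+1][j], dp[i][j−1]):
dp[1][14] = 11. A witness is yyaxbybxayy at positions 1,2,3,4,5,6,7,9,11,13,14.

11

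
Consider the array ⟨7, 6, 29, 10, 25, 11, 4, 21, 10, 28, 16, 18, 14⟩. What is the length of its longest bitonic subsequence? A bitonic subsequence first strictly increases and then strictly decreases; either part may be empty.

Let inc[i] be the LIS ending at i and dec[i] the longest strictly decreasing subsequence starting at i. inc = [1, 1, 2, 2, 3, 3, 1, 4, 2, 5, 4, 5, 4], dec = [3, 2, 5, 2, 4, 2, 1, 3, 1, 3, 2, 2, 1].
max_i inc[i]+dec[i]−1 = 7, with one witness 7, 10, 11, 21, 28, 18, 14.

7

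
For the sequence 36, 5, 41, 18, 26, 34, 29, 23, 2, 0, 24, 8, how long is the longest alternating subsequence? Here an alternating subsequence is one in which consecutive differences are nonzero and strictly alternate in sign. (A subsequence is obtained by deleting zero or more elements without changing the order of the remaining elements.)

A longest alternating subsequence is 36, 5, 41, 18, 26, 23, 24, 8 (positions 1,2,3,4,5,8,11,12); its 7 consecutive differences strictly alternate in sign, and length 8 is optimal.

8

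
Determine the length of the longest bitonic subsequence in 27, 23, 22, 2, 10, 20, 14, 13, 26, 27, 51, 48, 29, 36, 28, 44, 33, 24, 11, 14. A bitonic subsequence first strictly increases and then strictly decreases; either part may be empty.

Let inc[i] be the LIS ending at i and dec[i] the longest strictly decreasing subsequence starting at i. inc = [1, 1, 1, 1, 2, 3, 3, 3, 4, 5, 6, 6, 6, 7, 6, 8, 7, 4, 3, 4], dec = [7, 6, 5, 1, 1, 4, 3, 2, 3, 3, 6, 5, 4, 4, 3, 4, 3, 2, 1, 1].
max_i inc[i]+dec[i]−1 = 11, with one witness 2, 10, 20, 26, 27, 51, 48, 44, 33, 24, 14.

11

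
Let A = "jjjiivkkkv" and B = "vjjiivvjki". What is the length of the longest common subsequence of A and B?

6

Backtracking the LCS table gives one alignment: j (A2,B2) → j (A3,B3) → i (A4,B4) → i (A5,B5) → v (A6,B7) → k (A7,B9).
So the longest common subsequence has length 6.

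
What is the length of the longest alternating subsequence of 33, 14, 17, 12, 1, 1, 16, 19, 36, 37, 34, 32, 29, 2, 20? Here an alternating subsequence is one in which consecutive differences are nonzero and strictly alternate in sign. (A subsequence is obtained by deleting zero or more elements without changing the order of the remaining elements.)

7

Track the best alternating length ending on an up-step vs a down-step at each position: up/down = 1/1, 1/2, 3/2, 1/4, 1/4, 1/4, 5/4, 5/2, 5/1, 5/1, 5/6, 5/6, 5/6, 5/6, 7/6.
The maximum over both is 7; one such subsequence is 33, 14, 17, 12, 16, 2, 20.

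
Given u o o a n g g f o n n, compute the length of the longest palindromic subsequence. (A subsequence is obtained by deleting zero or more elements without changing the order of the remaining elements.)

One longest palindromic subsequence is nggn (positions 5,6,7,11); it reads the same forward and backward, and the interval DP gives dp[1][11] = 4.

4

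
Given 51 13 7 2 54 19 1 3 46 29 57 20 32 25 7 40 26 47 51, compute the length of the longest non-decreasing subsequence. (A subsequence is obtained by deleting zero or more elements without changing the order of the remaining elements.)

Let dp[i] be the longest non-decreasing subsequence ending at position i. Then dp = [1, 1, 1, 1, 2, 2, 1, 2, 3, 3, 4, 3, 4, 4, 3, 5, 5, 6, 7].
The maximum is 7; one witness is 13, 19, 29, 32, 40, 47, 51 at positions 2,6,10,13,16,18,19.

7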